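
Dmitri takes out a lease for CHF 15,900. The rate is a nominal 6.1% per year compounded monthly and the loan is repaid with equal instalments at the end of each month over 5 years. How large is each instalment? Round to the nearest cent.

CHF 308.13

i = 0.061/12 = 0.00508333 per month; n = 5·12 = 60.
PMT = 15900 / ( [1 − (1+0.00508333)^(−60)] / 0.00508333 ) = 15900 / 51.601359 = 308.1314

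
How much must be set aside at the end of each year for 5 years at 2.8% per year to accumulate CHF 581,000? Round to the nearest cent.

FV-annuity factor = 5.287950; PMT = 581000 / 5.287950 = 109,872.4381

CHF 109,872.44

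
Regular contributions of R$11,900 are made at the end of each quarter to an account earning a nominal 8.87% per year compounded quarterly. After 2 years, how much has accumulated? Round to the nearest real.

R$102,926

Periodic rate i = 0.0887/4 = 0.022175; n = 2 × 4 = 8 periods.
FV = 11900 × [(1+0.022175)^8 − 1] / 0.022175 = 11900 × 8.649214 = 102,925.6454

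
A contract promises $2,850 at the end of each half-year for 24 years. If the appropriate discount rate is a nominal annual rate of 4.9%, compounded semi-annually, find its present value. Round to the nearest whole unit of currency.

Periodic rate i = 0.049/2 = 0.0245; n = 24 × 2 = 48 periods.
PV = PMT · [1 − (1+i)^(−n)] / i = 2850 · 28.044303 = 79,926.2640

$79,926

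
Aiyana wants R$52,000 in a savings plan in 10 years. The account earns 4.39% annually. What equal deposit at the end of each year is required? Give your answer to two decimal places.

R$4,253.40

PMT = 52000 / ( [(1+0.0439)^10 − 1] / 0.0439 ) = 52000 / 12.225503 = 4,253.4036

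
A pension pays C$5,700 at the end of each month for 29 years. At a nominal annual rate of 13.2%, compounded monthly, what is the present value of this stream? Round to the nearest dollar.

Periodic rate i = 0.132/12 = 0.011; n = 29 × 12 = 348 periods.
Annuity factor a(348|0.011) = 88.889771; PV = 5700 × 88.889771 = 506,671.6936

C$506,672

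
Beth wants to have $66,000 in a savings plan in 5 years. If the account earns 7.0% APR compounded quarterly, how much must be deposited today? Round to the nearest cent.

$46,650.42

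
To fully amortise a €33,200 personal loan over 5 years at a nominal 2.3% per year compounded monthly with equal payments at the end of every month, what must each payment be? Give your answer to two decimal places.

€586.29

Periodic rate i = 0.023/12 = 0.00191667; n = 5 × 12 = 60 periods.
PMT = 33200 / ( [1 − (1+0.00191667)^(−60)] / 0.00191667 ) = 33200 / 56.627343 = 586.2892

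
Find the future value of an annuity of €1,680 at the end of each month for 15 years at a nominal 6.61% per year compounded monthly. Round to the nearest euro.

i = 0.0661/12 = 0.00550833 per month; n = 15·12 = 180.
Accumulation factor s(180|0.00550833) = 306.435903; FV = 1680 × 306.435903 = 514,812.3173

€514,812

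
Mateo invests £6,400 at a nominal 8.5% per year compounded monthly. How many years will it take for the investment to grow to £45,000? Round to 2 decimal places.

23.03 years

Periodic rate i = 0.085/12 = 0.00708333.
n = ln(45000/6400) / ln(1+0.00708333) = ln(7.03125) / 0.007058 = 276.3196 months
= 276.3196/12 years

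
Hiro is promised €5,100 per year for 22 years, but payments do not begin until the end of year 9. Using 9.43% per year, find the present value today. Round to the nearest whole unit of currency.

€22,679

PV at t=8 (ordinary 22-year annuity): 5100 × a(22|0.0943) = 5100 × 9.144001 = 46,634.4055
PV₀ = 46,634.4055 / (1+0.0943)^8 = 46,634.4055 / 2.056322 = 22,678.5483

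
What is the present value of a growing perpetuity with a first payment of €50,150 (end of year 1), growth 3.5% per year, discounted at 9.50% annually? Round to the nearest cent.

PV = D₁/(r − g) = 50150/(0.095 − 0.035) = 835,833.3333

€835,833.33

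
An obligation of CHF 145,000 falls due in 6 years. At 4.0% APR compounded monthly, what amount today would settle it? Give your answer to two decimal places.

CHF 114,106.57

With 12 periods per year: i = 0.00333333, n = 72.
Discount factor = (1+0.00333333)^(−72) = 0.786942; PV = 145,000 × 0.786942 = 114,106.5722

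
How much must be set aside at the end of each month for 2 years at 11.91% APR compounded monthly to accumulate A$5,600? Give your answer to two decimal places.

i = 0.1191/12 = 0.009925 per month; n = 2·12 = 24.
FV-annuity factor = 26.949490; PMT = 5600 / 26.949490 = 207.7961

A$207.80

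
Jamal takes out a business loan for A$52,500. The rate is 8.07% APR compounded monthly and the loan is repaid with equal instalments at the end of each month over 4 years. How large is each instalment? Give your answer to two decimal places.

With 12 periods per year: i = 0.006725, n = 48.
Annuity-PV factor = 40.906833; PMT = 52500 / 40.906833 = 1,283.4042

A$1,283.40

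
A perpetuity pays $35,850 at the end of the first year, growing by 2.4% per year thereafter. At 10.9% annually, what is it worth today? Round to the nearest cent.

$421,764.71

PV = D₁/(r − g) = 35850/(0.109 − 0.024) = 421,764.7059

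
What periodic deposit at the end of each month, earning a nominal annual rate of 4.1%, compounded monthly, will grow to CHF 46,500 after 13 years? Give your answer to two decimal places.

CHF 226.16

With 12 periods per year: i = 0.00341667, n = 156.
PMT = 46500 / ( [(1+0.00341667)^156 − 1] / 0.00341667 ) = 46500 / 205.606651 = 226.1600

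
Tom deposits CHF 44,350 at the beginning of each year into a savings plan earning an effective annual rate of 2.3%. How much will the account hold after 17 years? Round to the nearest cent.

FV = PMT · [(1+i)^n − 1] / i × (1+i) = 44350 · 20.990417 = 930,924.9960
(annuity-due: payments at period start, so ×(1+i).)

CHF 930,925.00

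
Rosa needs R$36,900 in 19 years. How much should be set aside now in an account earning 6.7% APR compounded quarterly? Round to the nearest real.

R$10,441

With 4 periods per year: i = 0.01675, n = 76.
PV = 36,900 / (1 + 0.01675)^76 = 36,900 / 3.534091 = 10,441.1565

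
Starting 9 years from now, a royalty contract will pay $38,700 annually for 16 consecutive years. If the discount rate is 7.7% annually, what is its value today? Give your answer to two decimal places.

$192,916.84

PV at t=8 (ordinary 16-year annuity): 38700 × a(16|0.077) = 38700 × 9.023703 = 349,217.3130
Discount back 8 years: 349,217.3130 × (1+0.077)^(−8) = 349,217.3130 × 0.552426 = 192,916.8402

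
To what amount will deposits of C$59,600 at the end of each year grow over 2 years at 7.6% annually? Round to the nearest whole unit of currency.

C$123,730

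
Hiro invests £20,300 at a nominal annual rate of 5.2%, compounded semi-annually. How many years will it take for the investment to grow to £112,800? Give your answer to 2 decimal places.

Periodic rate i = 0.052/2 = 0.026.
n = ln(112800/20300) / ln(1+0.026) = ln(5.55665) / 0.025668 = 66.8152 half-years
= 66.8152/2 years

33.41 years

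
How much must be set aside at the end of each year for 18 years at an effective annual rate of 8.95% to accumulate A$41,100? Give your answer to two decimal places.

A$1,000.03

FV-annuity factor = 41.098583; PMT = 41100 / 41.098583 = 1,000.0345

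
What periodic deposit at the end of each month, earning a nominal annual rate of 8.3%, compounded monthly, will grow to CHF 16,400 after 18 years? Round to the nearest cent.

CHF 33.05

With 12 periods per year: i = 0.00691667, n = 216.
PMT = 16400 / ( [(1+0.00691667)^216 − 1] / 0.00691667 ) = 16400 / 496.196617 = 33.0514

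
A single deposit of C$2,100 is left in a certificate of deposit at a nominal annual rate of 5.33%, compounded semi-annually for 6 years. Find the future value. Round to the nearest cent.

C$2,879.31

i = 0.0533/2 = 0.02665 per half-year; n = 6·2 = 12.
2,100 × (1+0.02665)^12 = 2,100 × 1.371099 = 2,879.3087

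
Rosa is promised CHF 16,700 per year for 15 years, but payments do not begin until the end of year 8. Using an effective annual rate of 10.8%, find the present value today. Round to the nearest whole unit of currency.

CHF 59,228

Value one period before first payment (t=7): 16700 × [1 − (1+0.108)^(−15)] / 0.108 = 16700 × 7.270969 = 121,425.1782
Discount back 7 years: 121,425.1782 × (1+0.108)^(−7) = 121,425.1782 × 0.487777 = 59,228.4581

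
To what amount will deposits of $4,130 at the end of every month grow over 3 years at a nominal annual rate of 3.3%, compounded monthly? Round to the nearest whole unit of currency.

$156,063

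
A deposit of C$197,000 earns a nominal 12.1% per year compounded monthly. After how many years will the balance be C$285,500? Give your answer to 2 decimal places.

Periodic rate i = 0.121/12 = 0.0100833.
(1+i)^n = 285500/197000 = 1.44924, so n = ln 1.44924 / ln 1.01008 = 36.9824 months
= 36.9824/12 years

3.08 years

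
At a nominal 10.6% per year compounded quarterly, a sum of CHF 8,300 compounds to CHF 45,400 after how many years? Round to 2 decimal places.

16.24 years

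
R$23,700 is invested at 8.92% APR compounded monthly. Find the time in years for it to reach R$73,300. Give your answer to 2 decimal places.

Periodic rate i = 0.0892/12 = 0.00743333.
(1+i)^n = 73300/23700 = 3.09283, so n = ln 3.09283 / ln 1.00743 = 152.4588 months
= 152.4588/12 years

12.70 years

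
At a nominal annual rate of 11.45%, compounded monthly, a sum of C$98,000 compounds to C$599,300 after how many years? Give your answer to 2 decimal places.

Periodic rate i = 0.1145/12 = 0.00954167.
(1+i)^n = 599300/98000 = 6.11531, so n = ln 6.11531 / ln 1.00954 = 190.6816 months
= 190.6816/12 years

15.89 years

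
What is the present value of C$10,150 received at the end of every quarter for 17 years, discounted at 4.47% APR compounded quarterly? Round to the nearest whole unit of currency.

C$481,670

With 4 periods per year: i = 0.011175, n = 68.
PV = PMT · [1 − (1+i)^(−n)] / i = 10150 · 47.455162 = 481,669.8926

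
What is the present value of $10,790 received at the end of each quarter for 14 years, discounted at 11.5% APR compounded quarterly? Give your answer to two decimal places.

Periodic rate i = 0.115/4 = 0.02875; n = 14 × 4 = 56 periods.
Annuity factor a(56|0.02875) = 27.670299; PV = 10790 × 27.670299 = 298,562.5277

$298,562.53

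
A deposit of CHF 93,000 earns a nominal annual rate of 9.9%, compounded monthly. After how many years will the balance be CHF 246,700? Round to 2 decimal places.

9.89 years

Periodic rate i = 0.099/12 = 0.00825.
n = ln(246700/93000) / ln(1+0.00825) = ln(2.65269) / 0.008216 = 118.7385 months
= 118.7385/12 years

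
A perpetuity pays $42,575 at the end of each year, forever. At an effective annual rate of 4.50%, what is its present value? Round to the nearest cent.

PV = C/r = 42575/0.045 = 946,111.1111

$946,111.11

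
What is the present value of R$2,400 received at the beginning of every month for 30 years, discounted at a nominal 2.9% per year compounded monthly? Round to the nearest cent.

R$577,997.77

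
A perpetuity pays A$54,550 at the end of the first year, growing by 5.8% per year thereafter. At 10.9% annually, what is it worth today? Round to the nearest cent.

A$1,069,607.84

PV = PMT / (i − g) = 54550 / (0.109 − 0.058) = 54550 / 0.051000 = 1,069,607.8431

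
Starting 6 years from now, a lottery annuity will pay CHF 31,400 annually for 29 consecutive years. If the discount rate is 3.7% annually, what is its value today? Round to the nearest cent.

Value one period before first payment (t=5): 31400 × [1 − (1+0.037)^(−29)] / 0.037 = 31400 × 17.603481 = 552,749.3139
PV₀ = 552,749.3139 / (1+0.037)^5 = 552,749.3139 / 1.199206 = 460,929.4214

CHF 460,929.42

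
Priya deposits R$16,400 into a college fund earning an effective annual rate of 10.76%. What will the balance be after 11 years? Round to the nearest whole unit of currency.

R$50,473

FV = PV·(1+i)^n = 16,400 × 3.077602 = 50,472.6684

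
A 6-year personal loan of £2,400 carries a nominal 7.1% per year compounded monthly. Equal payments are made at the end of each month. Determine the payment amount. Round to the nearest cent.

i = 0.071/12 = 0.00591667 per month; n = 6·12 = 72.
PMT = 2400 / ( [1 − (1+0.00591667)^(−72)] / 0.00591667 ) = 2400 / 58.489569 = 41.0330

£41.03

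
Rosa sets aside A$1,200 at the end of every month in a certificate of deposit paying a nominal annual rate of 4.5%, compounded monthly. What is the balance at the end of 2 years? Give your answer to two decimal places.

A$30,076.84

i = 0.045/12 = 0.00375 per month; n = 2·12 = 24.
FV = 1200 × [(1+0.00375)^24 − 1] / 0.00375 = 1200 × 25.064031 = 30,076.8376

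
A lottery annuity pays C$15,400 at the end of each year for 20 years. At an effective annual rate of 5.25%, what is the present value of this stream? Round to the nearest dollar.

C$187,914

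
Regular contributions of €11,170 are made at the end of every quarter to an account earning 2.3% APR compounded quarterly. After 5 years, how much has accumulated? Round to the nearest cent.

Periodic rate i = 0.023/4 = 0.00575; n = 5 × 4 = 20 periods.
FV = 11170 × [(1+0.00575)^20 − 1] / 0.00575 = 11170 × 21.131130 = 236,034.7168

€236,034.72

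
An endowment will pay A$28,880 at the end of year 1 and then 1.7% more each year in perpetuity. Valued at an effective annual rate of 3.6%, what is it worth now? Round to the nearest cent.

PV = D₁/(r − g) = 28880/(0.036 − 0.017) = 1,520,000.0000

A$1,520,000.00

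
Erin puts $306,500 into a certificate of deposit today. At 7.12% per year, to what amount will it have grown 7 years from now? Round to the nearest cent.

306,500 × (1+0.0712)^7 = 306,500 × 1.618430 = 496,048.8269

$496,048.83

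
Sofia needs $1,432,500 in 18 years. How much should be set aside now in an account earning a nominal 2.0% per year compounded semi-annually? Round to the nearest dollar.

Periodic rate i = 0.02/2 = 0.01; n = 18 × 2 = 36 periods.
PV = FV·(1+i)^(−n) = 1,432,500 × 0.698925 = 1,001,209.9903

$1,001,210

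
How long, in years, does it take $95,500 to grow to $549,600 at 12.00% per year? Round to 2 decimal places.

n = ln(549600/95500) / ln(1+0.12) = ln(5.75497) / 0.113329 = 15.4424 years

15.44 years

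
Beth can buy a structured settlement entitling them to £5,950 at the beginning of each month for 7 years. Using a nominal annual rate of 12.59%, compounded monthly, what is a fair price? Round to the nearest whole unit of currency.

£334,585

Periodic rate i = 0.1259/12 = 0.0104917; n = 7 × 12 = 84 periods.
PV = PMT · [1 − (1+i)^(−n)] / i × (1+i) = 5950 · 56.232755 = 334,584.8902
(Beginning-of-period payments → annuity-due factor ×(1+i).)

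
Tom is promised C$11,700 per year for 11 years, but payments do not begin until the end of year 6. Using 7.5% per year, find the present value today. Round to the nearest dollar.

PV at t=5 (ordinary 11-year annuity): 11700 × a(11|0.075) = 11700 × 7.315424 = 85,590.4625
Discount back 5 years: 85,590.4625 × (1+0.075)^(−5) = 85,590.4625 × 0.696559 = 59,618.7755

C$59,619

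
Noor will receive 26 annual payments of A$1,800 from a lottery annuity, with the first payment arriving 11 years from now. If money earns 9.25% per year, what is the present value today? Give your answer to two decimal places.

A$7,228.41

PV at t=10 (ordinary 26-year annuity): 1800 × a(26|0.0925) = 1800 × 9.727132 = 17,508.8372
PV₀ = 17,508.8372 / (1+0.0925)^10 = 17,508.8372 / 2.422225 = 7,228.4111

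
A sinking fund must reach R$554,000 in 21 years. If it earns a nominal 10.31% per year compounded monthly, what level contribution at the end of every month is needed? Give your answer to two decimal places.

R$623.40

With 12 periods per year: i = 0.00859167, n = 252.
FV-annuity factor = 888.680250; PMT = 554000 / 888.680250 = 623.3963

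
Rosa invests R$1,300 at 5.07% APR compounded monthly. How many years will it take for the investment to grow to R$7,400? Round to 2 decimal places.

34.37 years

Periodic rate i = 0.0507/12 = 0.004225.
(1+i)^n = 7400/1300 = 5.69231, so n = ln 5.69231 / ln 1.00422 = 412.4940 months
= 412.4940/12 years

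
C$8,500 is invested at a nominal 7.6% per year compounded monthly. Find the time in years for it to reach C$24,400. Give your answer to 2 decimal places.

13.92 years

Periodic rate i = 0.076/12 = 0.00633333.
n = ln(24400/8500) / ln(1+0.00633333) = ln(2.87059) / 0.006313 = 167.0294 months
= 167.0294/12 years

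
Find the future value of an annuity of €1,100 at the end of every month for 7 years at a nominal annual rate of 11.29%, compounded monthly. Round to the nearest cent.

€139,825.25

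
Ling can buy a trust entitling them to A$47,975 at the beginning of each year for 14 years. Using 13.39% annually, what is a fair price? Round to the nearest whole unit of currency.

Annuity factor a(14|0.1339) × (1+i) = 7.010293; PV = 47975 × 7.010293 = 336,318.8162
Payments are at the start of each period, so multiply by (1+i).

A$336,319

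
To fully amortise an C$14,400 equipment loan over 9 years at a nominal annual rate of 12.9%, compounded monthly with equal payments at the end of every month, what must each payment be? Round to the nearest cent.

Periodic rate i = 0.129/12 = 0.01075; n = 9 × 12 = 108 periods.
Annuity-PV factor = 63.709833; PMT = 14400 / 63.709833 = 226.0248

C$226.02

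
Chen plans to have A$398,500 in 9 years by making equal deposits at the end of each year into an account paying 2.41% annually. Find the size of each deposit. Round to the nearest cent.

A$40,178.68

FV-annuity factor = 9.918195; PMT = 398500 / 9.918195 = 40,178.6820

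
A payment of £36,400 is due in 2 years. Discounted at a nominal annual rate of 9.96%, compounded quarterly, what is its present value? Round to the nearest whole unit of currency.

Periodic rate i = 0.0996/4 = 0.0249; n = 2 × 4 = 8 periods.
PV = FV·(1+i)^(−n) = 36,400 × 0.821387 = 29,898.5026

£29,899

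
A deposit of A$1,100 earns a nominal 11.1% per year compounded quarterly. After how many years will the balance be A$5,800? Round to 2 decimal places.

15.18 years

Periodic rate i = 0.111/4 = 0.02775.
n = ln(5800/1100) / ln(1+0.02775) = ln(5.27273) / 0.027372 = 60.7391 quarters
= 60.7391/4 years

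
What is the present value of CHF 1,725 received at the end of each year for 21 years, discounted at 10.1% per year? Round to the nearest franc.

CHF 14,815

PV = 1725 × [1 − (1+0.101)^(−21)] / 0.101 = 1725 × 8.588352 = 14,814.9076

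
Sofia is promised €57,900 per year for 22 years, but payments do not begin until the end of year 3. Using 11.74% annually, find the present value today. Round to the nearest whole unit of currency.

€360,640

Value one period before first payment (t=2): 57900 × [1 − (1+0.1174)^(−22)] / 0.1174 = 57900 × 7.777019 = 450,289.3941
PV₀ = 450,289.3941 / (1+0.1174)^2 = 450,289.3941 / 1.248583 = 360,640.4065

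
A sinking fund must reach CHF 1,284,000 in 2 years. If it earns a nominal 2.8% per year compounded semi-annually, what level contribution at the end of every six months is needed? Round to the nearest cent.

CHF 314,337.10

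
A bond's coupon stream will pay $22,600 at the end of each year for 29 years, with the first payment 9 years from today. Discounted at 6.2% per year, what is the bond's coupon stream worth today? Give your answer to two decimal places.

$185,914.01

Value one period before first payment (t=8): 22600 × [1 − (1+0.062)^(−29)] / 0.062 = 22600 × 13.310667 = 300,821.0671
Discount back 8 years: 300,821.0671 × (1+0.062)^(−8) = 300,821.0671 × 0.618022 = 185,914.0080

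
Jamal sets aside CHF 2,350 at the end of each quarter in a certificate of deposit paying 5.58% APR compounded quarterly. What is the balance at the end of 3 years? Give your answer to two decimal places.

i = 0.0558/4 = 0.01395 per quarter; n = 3·4 = 12.
FV = 2350 × [(1+0.01395)^12 − 1] / 0.01395 = 2350 × 12.964887 = 30,467.4840

CHF 30,467.48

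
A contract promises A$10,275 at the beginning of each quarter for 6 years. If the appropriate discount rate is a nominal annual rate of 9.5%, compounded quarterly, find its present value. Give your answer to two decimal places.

A$190,757.04

With 4 periods per year: i = 0.02375, n = 24.
PV = 10275 × [1 − (1+0.02375)^(−24)] / 0.02375 × (1+i) = 10275 × 18.565162 = 190,757.0409
(Beginning-of-period payments → annuity-due factor ×(1+i).)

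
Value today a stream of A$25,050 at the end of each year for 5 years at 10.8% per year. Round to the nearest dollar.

A$93,050

PV = PMT · [1 − (1+i)^(−n)] / i = 25050 · 3.714567 = 93,049.9048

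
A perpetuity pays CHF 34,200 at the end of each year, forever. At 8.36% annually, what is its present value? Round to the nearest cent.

CHF 409,090.91

PV = PMT / i = 34200 / 0.0836 = 409,090.9091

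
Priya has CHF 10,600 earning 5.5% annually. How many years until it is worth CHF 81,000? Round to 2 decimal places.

37.98 years

n = ln(81000/10600) / ln(1+0.055) = ln(7.64151) / 0.053541 = 37.9822 years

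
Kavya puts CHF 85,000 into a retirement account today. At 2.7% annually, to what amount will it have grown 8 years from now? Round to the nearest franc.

85,000 × (1+0.027)^8 = 85,000 × 1.237552 = 105,191.9424

CHF 105,192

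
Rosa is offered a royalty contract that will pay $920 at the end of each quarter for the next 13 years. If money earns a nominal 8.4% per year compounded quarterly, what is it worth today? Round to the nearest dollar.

Periodic rate i = 0.084/4 = 0.021; n = 13 × 4 = 52 periods.
Annuity factor a(52|0.021) = 31.459019; PV = 920 × 31.459019 = 28,942.2978

$28,942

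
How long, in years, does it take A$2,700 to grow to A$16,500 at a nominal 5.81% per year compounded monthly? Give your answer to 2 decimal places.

31.23 years

Periodic rate i = 0.0581/12 = 0.00484167.
(1+i)^n = 16500/2700 = 6.11111, so n = ln 6.11111 / ln 1.00484 = 374.7650 months
= 374.7650/12 years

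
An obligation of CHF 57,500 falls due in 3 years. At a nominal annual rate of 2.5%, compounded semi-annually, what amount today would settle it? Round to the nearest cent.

Periodic rate i = 0.025/2 = 0.0125; n = 3 × 2 = 6 periods.
PV = 57,500 / (1 + 0.0125)^6 = 57,500 / 1.077383 = 53,370.0554

CHF 53,370.06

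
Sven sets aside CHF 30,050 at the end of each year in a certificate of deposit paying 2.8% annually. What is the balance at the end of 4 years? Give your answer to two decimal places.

FV = 30050 × [(1+0.028)^4 − 1] / 0.028 = 30050 × 4.171158 = 125,343.2965

CHF 125,343.30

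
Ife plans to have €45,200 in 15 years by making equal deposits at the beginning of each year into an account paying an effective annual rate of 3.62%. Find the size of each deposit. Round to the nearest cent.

PMT = 45200 / ( [(1+0.0362)^15 − 1] / 0.0362 × (1+i) ) = 45200 / 20.172209 = 2,240.7065

€2,240.71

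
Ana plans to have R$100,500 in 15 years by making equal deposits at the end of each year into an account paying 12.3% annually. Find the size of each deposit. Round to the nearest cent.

R$2,631.42

FV-annuity factor = 38.192338; PMT = 100500 / 38.192338 = 2,631.4179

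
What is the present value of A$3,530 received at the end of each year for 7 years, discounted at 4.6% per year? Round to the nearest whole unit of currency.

A$20,725

PV = 3530 × [1 − (1+0.046)^(−7)] / 0.046 = 3530 × 5.871197 = 20,725.3246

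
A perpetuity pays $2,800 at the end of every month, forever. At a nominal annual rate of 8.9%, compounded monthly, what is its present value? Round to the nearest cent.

$377,528.09

Periodic rate i = 0.089/12 = 0.00741667.
PV = PMT / i = 2800 / 0.00741667 = 377,528.0899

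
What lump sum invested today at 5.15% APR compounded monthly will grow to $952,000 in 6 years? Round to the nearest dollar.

$699,402

Periodic rate i = 0.0515/12 = 0.00429167; n = 6 × 12 = 72 periods.
PV = FV·(1+i)^(−n) = 952,000 × 0.734666 = 699,402.3651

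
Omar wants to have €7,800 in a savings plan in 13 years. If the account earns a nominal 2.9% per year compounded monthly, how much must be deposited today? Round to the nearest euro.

€5,353

Periodic rate i = 0.029/12 = 0.00241667; n = 13 × 12 = 156 periods.
PV = 7,800 / (1 + 0.00241667)^156 = 7,800 / 1.457241 = 5,352.5792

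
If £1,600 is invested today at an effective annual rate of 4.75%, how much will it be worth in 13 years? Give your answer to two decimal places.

FV = PV·(1+i)^n = 1,600 × 1.828110 = 2,924.9766

£2,924.98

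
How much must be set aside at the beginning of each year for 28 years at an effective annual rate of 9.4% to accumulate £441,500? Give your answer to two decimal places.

FV-annuity factor × (1+i) = 132.365678; PMT = 441500 / 132.365678 = 3,335.4568

£3,335.46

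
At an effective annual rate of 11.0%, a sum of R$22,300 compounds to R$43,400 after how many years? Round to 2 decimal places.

n = ln(43400/22300) / ln(1+0.11) = ln(1.94619) / 0.104360 = 6.3805 years

6.38 years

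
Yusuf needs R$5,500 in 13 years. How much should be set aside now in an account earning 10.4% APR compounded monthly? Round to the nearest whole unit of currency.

With 12 periods per year: i = 0.00866667, n = 156.
PV = 5,500 / (1 + 0.00866667)^156 = 5,500 / 3.842699 = 1,431.2857

R$1,431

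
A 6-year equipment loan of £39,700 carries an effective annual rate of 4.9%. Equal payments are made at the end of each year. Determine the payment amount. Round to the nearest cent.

Annuity-PV factor = 5.091965; PMT = 39700 / 5.091965 = 7,796.5978

£7,796.60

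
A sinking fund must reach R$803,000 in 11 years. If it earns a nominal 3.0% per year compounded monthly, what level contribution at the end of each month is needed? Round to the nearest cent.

i = 0.03/12 = 0.0025 per month; n = 11·12 = 132.
FV-annuity factor = 156.158171; PMT = 803000 / 156.158171 = 5,142.2221

R$5,142.22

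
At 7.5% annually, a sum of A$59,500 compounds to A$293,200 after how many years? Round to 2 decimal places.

22.05 years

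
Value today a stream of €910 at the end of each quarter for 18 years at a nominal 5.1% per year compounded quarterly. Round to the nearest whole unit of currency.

With 4 periods per year: i = 0.01275, n = 72.
PV = 910 × [1 − (1+0.01275)^(−72)] / 0.01275 = 910 × 46.930130 = 42,706.4185

€42,706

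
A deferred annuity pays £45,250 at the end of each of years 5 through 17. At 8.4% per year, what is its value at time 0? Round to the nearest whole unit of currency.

£253,419

Value one period before first payment (t=4): 45250 × [1 − (1+0.084)^(−13)] / 0.084 = 45250 × 7.732803 = 349,909.3255
Discount back 4 years: 349,909.3255 × (1+0.084)^(−4) = 349,909.3255 × 0.724241 = 253,418.5422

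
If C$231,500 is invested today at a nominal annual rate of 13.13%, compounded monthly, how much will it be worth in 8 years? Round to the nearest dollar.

C$658,046

i = 0.1313/12 = 0.0109417 per month; n = 8·12 = 96.
231,500 × (1+0.0109417)^96 = 231,500 × 2.842531 = 658,046.0326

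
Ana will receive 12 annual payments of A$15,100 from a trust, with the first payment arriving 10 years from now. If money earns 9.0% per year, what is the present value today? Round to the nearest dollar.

Value one period before first payment (t=9): 15100 × [1 − (1+0.09)^(−12)] / 0.09 = 15100 × 7.160725 = 108,126.9517
Discount back 9 years: 108,126.9517 × (1+0.09)^(−9) = 108,126.9517 × 0.460428 = 49,784.6523

A$49,785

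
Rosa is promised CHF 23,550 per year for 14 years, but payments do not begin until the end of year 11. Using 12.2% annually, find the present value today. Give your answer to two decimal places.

CHF 48,868.01

PV at t=10 (ordinary 14-year annuity): 23550 × a(14|0.122) = 23550 × 6.560884 = 154,508.8126
Discount back 10 years: 154,508.8126 × (1+0.122)^(−10) = 154,508.8126 × 0.316280 = 48,868.0136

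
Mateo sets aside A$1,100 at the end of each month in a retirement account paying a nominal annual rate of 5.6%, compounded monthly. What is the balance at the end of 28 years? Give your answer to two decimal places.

With 12 periods per year: i = 0.00466667, n = 336.
FV = 1100 × [(1+0.00466667)^336 − 1] / 0.00466667 = 1100 × 809.910000 = 890,900.9996

A$890,901.00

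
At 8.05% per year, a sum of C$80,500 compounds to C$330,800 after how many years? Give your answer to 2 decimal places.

18.25 years

(1+i)^n = 330800/80500 = 4.10932, so n = ln 4.10932 / ln 1.0805 = 18.2535 years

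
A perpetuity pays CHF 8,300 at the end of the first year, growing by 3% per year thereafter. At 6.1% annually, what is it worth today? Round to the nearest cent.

CHF 267,741.94

PV = PMT / (i − g) = 8300 / (0.061 − 0.03) = 8300 / 0.031000 = 267,741.9355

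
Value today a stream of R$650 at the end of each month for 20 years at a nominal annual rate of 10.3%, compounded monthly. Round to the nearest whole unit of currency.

R$65,991

With 12 periods per year: i = 0.00858333, n = 240.
Annuity factor a(240|0.00858333) = 101.524742; PV = 650 × 101.524742 = 65,991.0820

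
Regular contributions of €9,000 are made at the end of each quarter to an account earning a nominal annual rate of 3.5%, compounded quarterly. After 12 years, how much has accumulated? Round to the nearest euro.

With 4 periods per year: i = 0.00875, n = 48.
FV = PMT · [(1+i)^n − 1] / i = 9000 · 59.335280 = 534,017.5165

€534,018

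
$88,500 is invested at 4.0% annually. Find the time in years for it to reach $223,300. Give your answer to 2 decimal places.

23.60 years

(1+i)^n = 223300/88500 = 2.52316, so n = ln 2.52316 / ln 1.04 = 23.5976 years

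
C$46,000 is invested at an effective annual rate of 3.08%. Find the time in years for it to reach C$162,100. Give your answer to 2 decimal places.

(1+i)^n = 162100/46000 = 3.52391, so n = ln 3.52391 / ln 1.0308 = 41.5218 years

41.52 years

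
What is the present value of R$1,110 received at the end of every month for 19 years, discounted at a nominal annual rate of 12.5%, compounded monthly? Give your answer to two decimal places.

Periodic rate i = 0.125/12 = 0.0104167; n = 19 × 12 = 228 periods.
Annuity factor a(228|0.0104167) = 86.960239; PV = 1110 × 86.960239 = 96,525.8652

R$96,525.87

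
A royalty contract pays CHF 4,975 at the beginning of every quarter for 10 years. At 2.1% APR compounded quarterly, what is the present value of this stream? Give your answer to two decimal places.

i = 0.021/4 = 0.00525 per quarter; n = 10·4 = 40.
Annuity factor a(40|0.00525) × (1+i) = 36.183324; PV = 4975 × 36.183324 = 180,012.0353
Payments are at the start of each period, so multiply by (1+i).

CHF 180,012.04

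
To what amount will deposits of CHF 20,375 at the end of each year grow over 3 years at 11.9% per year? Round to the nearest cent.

CHF 68,687.41

Accumulation factor s(3|0.119) = 3.371161; FV = 20375 × 3.371161 = 68,687.4054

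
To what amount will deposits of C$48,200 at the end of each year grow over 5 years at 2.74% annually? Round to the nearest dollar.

Accumulation factor s(5|0.0274) = 5.281611; FV = 48200 × 5.281611 = 254,573.6511

C$254,574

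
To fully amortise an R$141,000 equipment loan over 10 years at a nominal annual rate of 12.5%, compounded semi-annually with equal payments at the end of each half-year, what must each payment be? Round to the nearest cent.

R$12,543.68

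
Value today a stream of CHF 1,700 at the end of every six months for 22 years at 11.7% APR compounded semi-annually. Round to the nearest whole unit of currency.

CHF 26,678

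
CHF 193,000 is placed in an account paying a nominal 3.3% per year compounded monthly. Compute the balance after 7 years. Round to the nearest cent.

CHF 243,075.76

i = 0.033/12 = 0.00275 per month; n = 7·12 = 84.
193,000 × (1+0.00275)^84 = 193,000 × 1.259460 = 243,075.7553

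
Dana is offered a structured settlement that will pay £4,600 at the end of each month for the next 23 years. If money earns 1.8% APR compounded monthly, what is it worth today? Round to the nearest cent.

£1,038,968.21

With 12 periods per year: i = 0.0015, n = 276.
PV = 4600 × [1 − (1+0.0015)^(−276)] / 0.0015 = 4600 × 225.862654 = 1,038,968.2088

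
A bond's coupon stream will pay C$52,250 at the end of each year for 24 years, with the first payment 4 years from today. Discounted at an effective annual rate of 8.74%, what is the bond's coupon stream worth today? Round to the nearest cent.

Value one period before first payment (t=3): 52250 × [1 − (1+0.0874)^(−24)] / 0.0874 = 52250 × 9.910050 = 517,800.1119
PV₀ = 517,800.1119 / (1+0.0874)^3 = 517,800.1119 / 1.285784 = 402,711.6134

C$402,711.61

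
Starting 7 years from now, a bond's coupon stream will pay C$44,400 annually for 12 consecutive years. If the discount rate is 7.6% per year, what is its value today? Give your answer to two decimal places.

C$220,143.76

PV at t=6 (ordinary 12-year annuity): 44400 × a(12|0.076) = 44400 × 7.694795 = 341,648.8854
PV₀ = 341,648.8854 / (1+0.076)^6 = 341,648.8854 / 1.551935 = 220,143.7602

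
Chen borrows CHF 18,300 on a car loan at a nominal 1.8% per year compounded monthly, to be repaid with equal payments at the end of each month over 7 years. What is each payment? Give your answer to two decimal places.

i = 0.018/12 = 0.0015 per month; n = 7·12 = 84.
Annuity-PV factor = 78.867947; PMT = 18300 / 78.867947 = 232.0334

CHF 232.03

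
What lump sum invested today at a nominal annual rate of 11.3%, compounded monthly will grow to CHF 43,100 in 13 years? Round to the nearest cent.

CHF 9,988.12

i = 0.113/12 = 0.00941667 per month; n = 13·12 = 156.
Discount factor = (1+0.00941667)^(−156) = 0.231743; PV = 43,100 × 0.231743 = 9,988.1204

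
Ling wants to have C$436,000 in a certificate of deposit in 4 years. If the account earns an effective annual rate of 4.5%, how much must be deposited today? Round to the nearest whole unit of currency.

C$365,613

PV = 436,000 / (1 + 0.045)^4 = 436,000 / 1.192519 = 365,612.7458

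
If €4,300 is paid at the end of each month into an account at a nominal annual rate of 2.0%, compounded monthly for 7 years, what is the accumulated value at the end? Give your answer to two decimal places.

Periodic rate i = 0.02/12 = 0.00166667; n = 7 × 12 = 84 periods.
FV = PMT · [(1+i)^n − 1] / i = 4300 · 90.083854 = 387,360.5730

€387,360.57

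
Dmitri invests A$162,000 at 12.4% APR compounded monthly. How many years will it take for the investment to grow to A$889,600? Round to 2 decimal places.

13.81 years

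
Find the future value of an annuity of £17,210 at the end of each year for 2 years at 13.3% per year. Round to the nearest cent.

£36,708.93

Accumulation factor s(2|0.133) = 2.133000; FV = 17210 × 2.133000 = 36,708.9300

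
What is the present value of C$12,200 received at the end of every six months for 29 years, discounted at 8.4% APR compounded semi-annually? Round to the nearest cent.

Periodic rate i = 0.084/2 = 0.042; n = 29 × 2 = 58 periods.
PV = 12200 × [1 − (1+0.042)^(−58)] / 0.042 = 12200 × 21.619630 = 263,759.4888

C$263,759.49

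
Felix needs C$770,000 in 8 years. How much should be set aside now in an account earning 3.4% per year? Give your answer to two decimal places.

Discount factor = (1+0.034)^(−8) = 0.765307; PV = 770,000 × 0.765307 = 589,286.3958

C$589,286.40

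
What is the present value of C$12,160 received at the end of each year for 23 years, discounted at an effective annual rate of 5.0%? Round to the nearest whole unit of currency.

Annuity factor a(23|0.05) = 13.488574; PV = 12160 × 13.488574 = 164,021.0584

C$164,021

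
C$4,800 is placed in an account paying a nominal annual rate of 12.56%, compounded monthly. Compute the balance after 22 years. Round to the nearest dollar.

C$74,998

Periodic rate i = 0.1256/12 = 0.0104667; n = 22 × 12 = 264 periods.
FV = 4,800 × (1 + 0.0104667)^264 = 74,997.5382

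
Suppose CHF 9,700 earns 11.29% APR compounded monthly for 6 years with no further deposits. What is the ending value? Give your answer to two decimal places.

CHF 19,036.52

i = 0.1129/12 = 0.00940833 per month; n = 6·12 = 72.
FV = 9,700 × (1 + 0.00940833)^72 = 19,036.5179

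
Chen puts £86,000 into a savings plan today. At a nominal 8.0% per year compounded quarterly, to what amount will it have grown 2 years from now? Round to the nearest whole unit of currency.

With 4 periods per year: i = 0.02, n = 8.
FV = PV·(1+i)^n = 86,000 × 1.171659 = 100,762.7068

£100,763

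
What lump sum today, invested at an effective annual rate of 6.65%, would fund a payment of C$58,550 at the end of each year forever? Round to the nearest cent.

C$880,451.13

PV = C/r = 58550/0.0665 = 880,451.1278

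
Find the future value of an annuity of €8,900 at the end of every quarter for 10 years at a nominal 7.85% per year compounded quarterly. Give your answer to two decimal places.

€533,229.14

i = 0.0785/4 = 0.019625 per quarter; n = 10·4 = 40.
Accumulation factor s(40|0.019625) = 59.913386; FV = 8900 × 59.913386 = 533,229.1359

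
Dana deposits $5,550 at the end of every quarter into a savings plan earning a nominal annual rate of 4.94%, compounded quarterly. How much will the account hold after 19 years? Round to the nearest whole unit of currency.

$692,850

With 4 periods per year: i = 0.01235, n = 76.
FV = PMT · [(1+i)^n − 1] / i = 5550 · 124.837770 = 692,849.6227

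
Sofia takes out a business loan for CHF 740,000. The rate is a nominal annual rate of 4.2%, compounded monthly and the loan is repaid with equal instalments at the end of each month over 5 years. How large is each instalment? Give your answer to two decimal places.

CHF 13,695.12

i = 0.042/12 = 0.0035 per month; n = 5·12 = 60.
Annuity-PV factor = 54.033858; PMT = 740000 / 54.033858 = 13,695.1169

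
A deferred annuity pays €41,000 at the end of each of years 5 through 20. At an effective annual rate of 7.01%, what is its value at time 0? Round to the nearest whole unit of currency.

PV at t=4 (ordinary 16-year annuity): 41000 × a(16|0.0701) = 41000 × 9.440393 = 387,056.0953
Discount back 4 years: 387,056.0953 × (1+0.0701)^(−4) = 387,056.0953 × 0.762610 = 295,172.8814

€295,173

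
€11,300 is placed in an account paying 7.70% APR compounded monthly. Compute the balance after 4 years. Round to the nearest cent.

€15,360.80

Periodic rate i = 0.077/12 = 0.00641667; n = 4 × 12 = 48 periods.
11,300 × (1+0.00641667)^48 = 11,300 × 1.359363 = 15,360.7993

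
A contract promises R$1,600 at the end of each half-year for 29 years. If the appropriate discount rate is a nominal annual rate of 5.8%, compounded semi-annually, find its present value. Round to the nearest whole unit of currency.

Periodic rate i = 0.058/2 = 0.029; n = 29 × 2 = 58 periods.
Annuity factor a(58|0.029) = 27.913592; PV = 1600 × 27.913592 = 44,661.7475

R$44,662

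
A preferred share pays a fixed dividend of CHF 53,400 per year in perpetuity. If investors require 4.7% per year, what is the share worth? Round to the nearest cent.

CHF 1,136,170.21

PV = PMT / i = 53400 / 0.047 = 1,136,170.2128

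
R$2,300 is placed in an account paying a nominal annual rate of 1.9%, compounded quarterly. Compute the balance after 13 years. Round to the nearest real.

R$2,943

Periodic rate i = 0.019/4 = 0.00475; n = 13 × 4 = 52 periods.
FV = PV·(1+i)^n = 2,300 × 1.279431 = 2,942.6906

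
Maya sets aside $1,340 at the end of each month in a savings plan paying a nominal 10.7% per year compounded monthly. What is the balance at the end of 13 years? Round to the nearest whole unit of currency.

$449,965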